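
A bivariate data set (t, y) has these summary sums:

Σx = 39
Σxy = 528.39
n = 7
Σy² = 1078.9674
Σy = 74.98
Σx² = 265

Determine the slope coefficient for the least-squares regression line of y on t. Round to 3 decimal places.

2.319

Sxx = Σx² − (Σx)²/n = 265 − 217.285714 = 47.714286
Sxy = Σxy − (Σx)(Σy)/n = 528.39 − 417.745714 = 110.644286
b = Sxy/Sxx = 110.644286/47.714286 = 2.318892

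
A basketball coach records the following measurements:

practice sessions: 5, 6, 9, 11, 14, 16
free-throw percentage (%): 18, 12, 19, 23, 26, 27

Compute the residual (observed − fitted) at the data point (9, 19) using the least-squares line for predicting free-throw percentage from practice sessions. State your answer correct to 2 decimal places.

n = 6, Σx = 61, Σy = 125, Σxy = 1382, Σx² = 715
Sxx = Σx² − (Σx)²/n = 715 − 620.166667 = 94.833333
Sxy = Σxy − (Σx)(Σy)/n = 1382 − 1270.833333 = 111.166667
b = Sxy/Sxx = 111.166667/94.833333 = 1.172232
a = ȳ − b·x̄ = 20.833333 − 1.172232·10.166667 = 8.915641
ŷ(9) = 8.915641 + 1.172232·9 = 19.465729
residual = y − ŷ = 19 − 19.465729 = -0.465729

-0.47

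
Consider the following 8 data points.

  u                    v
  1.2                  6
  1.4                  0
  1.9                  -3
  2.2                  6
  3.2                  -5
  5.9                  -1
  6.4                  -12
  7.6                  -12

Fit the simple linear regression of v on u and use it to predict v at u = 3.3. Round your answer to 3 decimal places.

n = 8, Σx = 29.8, Σy = -21, Σxy = -175.2, Σx² = 155.62
Sxx = Σx² − (Σx)²/n = 155.62 − 111.005 = 44.615
Sxy = Σxy − (Σx)(Σy)/n = -175.2 − (-78.225) = -96.975
b = Sxy/Sxx = -96.975/44.615 = -2.173596
a = ȳ − b·x̄ = -2.625 − (-2.173596)·3.725 = 5.471646
ŷ(3.3) = a + b·3.3 = 5.471646 + (-2.173596)·3.3 = -1.701222

-1.701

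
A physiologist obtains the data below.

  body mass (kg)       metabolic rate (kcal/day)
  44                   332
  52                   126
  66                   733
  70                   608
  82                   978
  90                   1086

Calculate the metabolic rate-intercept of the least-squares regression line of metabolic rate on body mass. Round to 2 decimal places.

n = 6, Σx = 404, Σy = 3863, Σxy = 290034, Σx² = 28720
Sxx = Σx² − (Σx)²/n = 28720 − 27202.666667 = 1517.333333
Sxy = Σxy − (Σx)(Σy)/n = 290034 − 260108.666667 = 29925.333333
b = Sxy/Sxx = 29925.333333/1517.333333 = 19.722320
a = ȳ − b·x̄ = 643.833333 − 19.722320·67.333333 = -684.136204

-684.14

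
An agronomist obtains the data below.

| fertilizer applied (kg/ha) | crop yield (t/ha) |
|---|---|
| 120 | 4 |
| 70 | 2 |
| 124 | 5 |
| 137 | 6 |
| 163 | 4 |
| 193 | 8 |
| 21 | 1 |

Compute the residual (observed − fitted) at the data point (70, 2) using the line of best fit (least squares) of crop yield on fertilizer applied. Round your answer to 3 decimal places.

n = 7, Σx = 828, Σy = 30, Σxy = 4279, Σx² = 117704
Sxx = Σx² − (Σx)²/n = 117704 − 97940.571429 = 19763.428571
Sxy = Σxy − (Σx)(Σy)/n = 4279 − 3548.571429 = 730.428571
b = Sxy/Sxx = 730.428571/19763.428571 = 0.036959
a = ȳ − b·x̄ = 4.285714 − 0.036959·118.285714 = -0.085960
ŷ(70) = -0.085960 + 0.036959·70 = 2.501142
residual = y − ŷ = 2 − 2.501142 = -0.501142

-0.501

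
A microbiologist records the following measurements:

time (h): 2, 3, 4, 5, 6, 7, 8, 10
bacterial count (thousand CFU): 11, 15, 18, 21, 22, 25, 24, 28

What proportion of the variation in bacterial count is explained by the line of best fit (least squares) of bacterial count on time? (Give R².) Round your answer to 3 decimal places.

0.929

n = 8, Σx = 45, Σy = 164, Σxy = 1023, Σx² = 303, Σy² = 3580
Sxx = Σx² − (Σx)²/n = 303 − 253.125 = 49.875
Sxy = Σxy − (Σx)(Σy)/n = 1023 − 922.5 = 100.5
Syy = Σy² − (Σy)²/n = 3580 − 3362 = 218
R² = Sxy²/(Sxx·Syy) = (100.5)²/(49.875·218) = 0.928951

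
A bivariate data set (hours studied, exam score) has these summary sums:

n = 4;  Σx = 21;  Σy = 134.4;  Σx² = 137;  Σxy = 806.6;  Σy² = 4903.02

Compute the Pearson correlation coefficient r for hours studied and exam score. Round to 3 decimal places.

0.992

Sxx = Σx² − (Σx)²/n = 137 − 110.25 = 26.75
Sxy = Σxy − (Σx)(Σy)/n = 806.6 − 705.6 = 101
Syy = Σy² − (Σy)²/n = 4903.02 − 4515.84 = 387.18
r = Sxy/√(Sxx·Syy) = 101/√(10357.065) = 101/101.769666 = 0.992437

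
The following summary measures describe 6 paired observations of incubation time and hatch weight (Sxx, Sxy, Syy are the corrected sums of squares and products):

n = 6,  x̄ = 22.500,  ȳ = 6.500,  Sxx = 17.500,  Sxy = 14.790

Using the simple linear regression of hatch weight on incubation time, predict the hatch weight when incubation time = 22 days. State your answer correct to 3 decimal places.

b = Sxy/Sxx = 14.79/17.5 = 0.845143
a = ȳ − b·x̄ = 6.5 − 0.845143·22.5 = -12.515714
ŷ(22) = a + b·22 = -12.515714 + 0.845143·22 = 6.077429

6.077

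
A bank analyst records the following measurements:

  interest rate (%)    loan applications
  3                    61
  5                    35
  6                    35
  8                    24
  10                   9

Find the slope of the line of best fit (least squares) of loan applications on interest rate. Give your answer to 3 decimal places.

n = 5, Σx = 32, Σy = 164, Σxy = 850, Σx² = 234
Sxx = Σx² − (Σx)²/n = 234 − 204.8 = 29.2
Sxy = Σxy − (Σx)(Σy)/n = 850 − 1049.6 = -199.6
b = Sxy/Sxx = -199.6/29.2 = -6.835616

-6.836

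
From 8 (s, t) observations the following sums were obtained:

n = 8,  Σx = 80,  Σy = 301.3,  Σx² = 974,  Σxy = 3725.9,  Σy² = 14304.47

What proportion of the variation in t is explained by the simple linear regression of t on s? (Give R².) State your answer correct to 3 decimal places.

Sxx = Σx² − (Σx)²/n = 974 − 800 = 174
Sxy = Σxy − (Σx)(Σy)/n = 3725.9 − 3013 = 712.9
Syy = Σy² − (Σy)²/n = 14304.47 − 11347.71125 = 2956.75875
R² = Sxy²/(Sxx·Syy) = (712.9)²/(174·2956.75875) = 0.987852

0.988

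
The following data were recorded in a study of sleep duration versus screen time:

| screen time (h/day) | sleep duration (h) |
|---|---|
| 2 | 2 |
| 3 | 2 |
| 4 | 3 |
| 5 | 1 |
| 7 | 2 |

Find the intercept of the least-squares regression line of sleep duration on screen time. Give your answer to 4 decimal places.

n = 5, Σx = 21, Σy = 10, Σxy = 41, Σx² = 103
Sxx = Σx² − (Σx)²/n = 103 − 88.2 = 14.8
Sxy = Σxy − (Σx)(Σy)/n = 41 − 42 = -1
b = Sxy/Sxx = -1/14.8 = -0.067568
a = ȳ − b·x̄ = 2 − (-0.067568)·4.2 = 2.283784

2.2838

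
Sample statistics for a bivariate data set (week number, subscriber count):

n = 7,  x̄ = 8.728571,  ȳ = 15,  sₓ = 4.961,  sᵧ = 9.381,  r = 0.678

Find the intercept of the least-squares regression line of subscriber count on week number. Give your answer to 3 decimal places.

3.809

b = r · sᵧ/sₓ = 0.678 · 9.381/4.961 = 1.282064
a = ȳ − b·x̄ = 15 − 1.282064·8.728571 = 3.809416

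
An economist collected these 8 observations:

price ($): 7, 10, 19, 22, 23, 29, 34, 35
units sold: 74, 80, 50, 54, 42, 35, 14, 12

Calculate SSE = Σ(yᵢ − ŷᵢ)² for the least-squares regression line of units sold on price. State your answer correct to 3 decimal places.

218.229

n = 8, Σx = 179, Σy = 361, Σxy = 6333, Σx² = 4745, Σy² = 20621
Sxx = Σx² − (Σx)²/n = 4745 − 4005.125 = 739.875
Sxy = Σxy − (Σx)(Σy)/n = 6333 − 8077.375 = -1744.375
Syy = Σy² − (Σy)²/n = 20621 − 16290.125 = 4330.875
b = Sxy/Sxx = -1744.375/739.875 = -2.357662
SSE = Syy − b·Sxy = 4330.875 − (-2.357662)·(-1744.375) = 218.228755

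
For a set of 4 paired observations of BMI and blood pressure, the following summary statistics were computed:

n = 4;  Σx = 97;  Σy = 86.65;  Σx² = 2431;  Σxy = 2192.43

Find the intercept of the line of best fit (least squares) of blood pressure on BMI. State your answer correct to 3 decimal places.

Sxx = Σx² − (Σx)²/n = 2431 − 2352.25 = 78.75
Sxy = Σxy − (Σx)(Σy)/n = 2192.43 − 2101.2625 = 91.1675
b = Sxy/Sxx = 91.1675/78.75 = 1.157683
a = ȳ − b·x̄ = 21.6625 − 1.157683·24.25 = -6.411302

-6.411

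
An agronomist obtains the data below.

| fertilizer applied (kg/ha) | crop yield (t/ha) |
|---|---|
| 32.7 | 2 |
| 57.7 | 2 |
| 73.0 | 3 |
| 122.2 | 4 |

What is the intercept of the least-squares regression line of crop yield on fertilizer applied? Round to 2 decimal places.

n = 4, Σx = 285.6, Σy = 11, Σxy = 888.6, Σx² = 24660.42
Sxx = Σx² − (Σx)²/n = 24660.42 − 20391.84 = 4268.58
Sxy = Σxy − (Σx)(Σy)/n = 888.6 − 785.4 = 103.2
b = Sxy/Sxx = 103.2/4268.58 = 0.024177
a = ȳ − b·x̄ = 2.75 − 0.024177·71.4 = 1.023787

1.02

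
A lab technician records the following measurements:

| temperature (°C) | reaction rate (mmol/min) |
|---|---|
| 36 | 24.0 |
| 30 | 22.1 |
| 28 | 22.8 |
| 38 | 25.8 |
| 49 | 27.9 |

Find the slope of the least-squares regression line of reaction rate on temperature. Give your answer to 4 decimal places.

0.2741

n = 5, Σx = 181, Σy = 122.6, Σxy = 4512.9, Σx² = 6825
Sxx = Σx² − (Σx)²/n = 6825 − 6552.2 = 272.8
Sxy = Σxy − (Σx)(Σy)/n = 4512.9 − 4438.12 = 74.78
b = Sxy/Sxx = 74.78/272.8 = 0.274120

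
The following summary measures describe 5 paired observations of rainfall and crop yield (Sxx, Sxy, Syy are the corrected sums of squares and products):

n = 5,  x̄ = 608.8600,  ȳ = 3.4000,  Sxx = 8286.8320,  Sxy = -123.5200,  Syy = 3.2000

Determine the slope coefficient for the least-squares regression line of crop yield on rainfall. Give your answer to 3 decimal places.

-0.015

b = Sxy/Sxx = -123.52/8286.832 = -0.014906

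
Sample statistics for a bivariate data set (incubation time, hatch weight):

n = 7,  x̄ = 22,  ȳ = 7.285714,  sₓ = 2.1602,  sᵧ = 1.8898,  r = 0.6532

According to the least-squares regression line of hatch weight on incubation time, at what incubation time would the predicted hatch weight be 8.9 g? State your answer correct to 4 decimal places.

b = r · sᵧ/sₓ = 0.6532 · 1.8898/2.1602 = 0.571437
a = ȳ − b·x̄ = 7.285714 − 0.571437·22 = -5.285891
Set a + b·x = 8.9: x = (8.9 − (-5.285891)) / 0.571437 = 24.824961

24.8250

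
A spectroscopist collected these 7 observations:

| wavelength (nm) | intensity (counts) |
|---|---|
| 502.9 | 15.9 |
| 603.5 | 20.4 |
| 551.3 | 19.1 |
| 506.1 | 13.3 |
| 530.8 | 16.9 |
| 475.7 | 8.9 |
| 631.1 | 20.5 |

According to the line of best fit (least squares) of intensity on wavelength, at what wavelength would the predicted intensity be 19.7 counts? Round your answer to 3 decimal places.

592.799

n = 7, Σx = 3801.4, Σy = 115, Σxy = 63710.27, Σx² = 2083515.9
Sxx = Σx² − (Σx)²/n = 2083515.9 − 2064377.422857 = 19138.477143
Sxy = Σxy − (Σx)(Σy)/n = 63710.27 − 62451.571429 = 1258.698571
b = Sxy/Sxx = 1258.698571/19138.477143 = 0.065768
a = ȳ − b·x̄ = 16.428571 − 0.065768·543.057143 = -19.287188
Set a + b·x = 19.7: x = (19.7 − (-19.287188)) / 0.065768 = 592.799124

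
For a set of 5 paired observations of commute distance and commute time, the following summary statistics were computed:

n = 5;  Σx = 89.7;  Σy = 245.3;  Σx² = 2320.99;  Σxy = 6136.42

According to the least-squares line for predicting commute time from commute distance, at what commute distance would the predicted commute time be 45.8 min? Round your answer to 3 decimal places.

Sxx = Σx² − (Σx)²/n = 2320.99 − 1609.218 = 711.772
Sxy = Σxy − (Σx)(Σy)/n = 6136.42 − 4400.682 = 1735.738
b = Sxy/Sxx = 1735.738/711.772 = 2.438615
a = ȳ − b·x̄ = 49.06 − 2.438615·17.94 = 5.311244
Set a + b·x = 45.8: x = (45.8 − 5.311244) / 2.438615 = 16.603176

16.603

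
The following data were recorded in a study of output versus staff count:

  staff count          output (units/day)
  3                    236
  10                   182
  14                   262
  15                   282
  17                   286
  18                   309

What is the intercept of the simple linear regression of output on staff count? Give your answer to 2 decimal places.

n = 6, Σx = 77, Σy = 1557, Σxy = 20850, Σx² = 1143
Sxx = Σx² − (Σx)²/n = 1143 − 988.166667 = 154.833333
Sxy = Σxy − (Σx)(Σy)/n = 20850 − 19981.5 = 868.5
b = Sxy/Sxx = 868.5/154.833333 = 5.609257
a = ȳ − b·x̄ = 259.5 − 5.609257·12.833333 = 187.514532

187.51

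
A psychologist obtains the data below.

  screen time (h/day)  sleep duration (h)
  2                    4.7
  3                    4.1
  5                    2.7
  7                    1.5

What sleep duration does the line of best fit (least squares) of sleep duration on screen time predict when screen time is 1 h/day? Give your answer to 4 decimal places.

5.3542

n = 4, Σx = 17, Σy = 13, Σxy = 45.7, Σx² = 87
Sxx = Σx² − (Σx)²/n = 87 − 72.25 = 14.75
Sxy = Σxy − (Σx)(Σy)/n = 45.7 − 55.25 = -9.55
b = Sxy/Sxx = -9.55/14.75 = -0.647458
a = ȳ − b·x̄ = 3.25 − (-0.647458)·4.25 = 6.001695
ŷ(1) = a + b·1 = 6.001695 + (-0.647458)·1 = 5.354237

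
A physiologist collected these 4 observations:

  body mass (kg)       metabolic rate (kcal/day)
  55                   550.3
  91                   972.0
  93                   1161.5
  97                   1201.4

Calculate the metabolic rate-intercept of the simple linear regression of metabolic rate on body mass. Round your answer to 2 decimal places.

-275.22

n = 4, Σx = 336, Σy = 3885.2, Σxy = 343273.8, Σx² = 29364
Sxx = Σx² − (Σx)²/n = 29364 − 28224 = 1140
Sxy = Σxy − (Σx)(Σy)/n = 343273.8 − 326356.8 = 16917
b = Sxy/Sxx = 16917/1140 = 14.839474
a = ȳ − b·x̄ = 971.3 − 14.839474·84 = -275.215789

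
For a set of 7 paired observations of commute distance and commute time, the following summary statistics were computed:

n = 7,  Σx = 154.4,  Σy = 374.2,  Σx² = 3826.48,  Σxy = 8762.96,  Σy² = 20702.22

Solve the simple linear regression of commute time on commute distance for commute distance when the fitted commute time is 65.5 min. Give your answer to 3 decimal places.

32.011

Sxx = Σx² − (Σx)²/n = 3826.48 − 3405.622857 = 420.857143
Sxy = Σxy − (Σx)(Σy)/n = 8762.96 − 8253.782857 = 509.177143
b = Sxy/Sxx = 509.177143/420.857143 = 1.209857
a = ȳ − b·x̄ = 53.457143 − 1.209857·22.057143 = 26.771145
Set a + b·x = 65.5: x = (65.5 − 26.771145) / 1.209857 = 32.011090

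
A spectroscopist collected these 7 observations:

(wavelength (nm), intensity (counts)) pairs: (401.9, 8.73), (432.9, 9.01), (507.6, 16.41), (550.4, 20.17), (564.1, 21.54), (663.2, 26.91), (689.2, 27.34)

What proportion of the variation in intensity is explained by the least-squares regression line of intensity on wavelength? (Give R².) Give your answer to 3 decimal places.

n = 7, Σx = 3809.3, Σy = 130.11, Σxy = 75680.454, Σx² = 2142563.63, Σy² = 2769.1053
Sxx = Σx² − (Σx)²/n = 2142563.63 − 2072966.641429 = 69596.988571
Sxy = Σxy − (Σx)(Σy)/n = 75680.454 − 70804.003286 = 4876.450714
Syy = Σy² − (Σy)²/n = 2769.1053 − 2418.373157 = 350.732143
R² = Sxy²/(Sxx·Syy) = (4876.450714)²/(69596.988571·350.732143) = 0.974186

0.974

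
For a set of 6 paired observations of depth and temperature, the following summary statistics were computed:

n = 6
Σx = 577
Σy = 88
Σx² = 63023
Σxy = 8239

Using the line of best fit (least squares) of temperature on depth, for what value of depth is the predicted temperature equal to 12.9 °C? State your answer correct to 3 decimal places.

155.682

Sxx = Σx² − (Σx)²/n = 63023 − 55488.166667 = 7534.833333
Sxy = Σxy − (Σx)(Σy)/n = 8239 − 8462.666667 = -223.666667
b = Sxy/Sxx = -223.666667/7534.833333 = -0.029684
a = ȳ − b·x̄ = 14.666667 − (-0.029684)·96.166667 = 17.521312
Set a + b·x = 12.9: x = (12.9 − 17.521312) / (-0.029684) = 155.681744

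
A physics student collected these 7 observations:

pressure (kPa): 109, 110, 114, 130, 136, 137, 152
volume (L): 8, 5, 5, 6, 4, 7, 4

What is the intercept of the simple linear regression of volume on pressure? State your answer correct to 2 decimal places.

10.69

n = 7, Σx = 888, Σy = 39, Σxy = 4883, Σx² = 114246
Sxx = Σx² − (Σx)²/n = 114246 − 112649.142857 = 1596.857143
Sxy = Σxy − (Σx)(Σy)/n = 4883 − 4947.428571 = -64.428571
b = Sxy/Sxx = -64.428571/1596.857143 = -0.040347
a = ȳ − b·x̄ = 5.571429 − (-0.040347)·126.857143 = 10.689748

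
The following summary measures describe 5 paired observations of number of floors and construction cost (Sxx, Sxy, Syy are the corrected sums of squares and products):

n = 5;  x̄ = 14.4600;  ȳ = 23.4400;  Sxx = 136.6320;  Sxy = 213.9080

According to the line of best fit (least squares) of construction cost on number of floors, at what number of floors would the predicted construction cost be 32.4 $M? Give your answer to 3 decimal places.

20.183

b = Sxy/Sxx = 213.908/136.632 = 1.565578
a = ȳ − b·x̄ = 23.44 − 1.565578·14.46 = 0.801748
Set a + b·x = 32.4: x = (32.4 − 0.801748) / 1.565578 = 20.183127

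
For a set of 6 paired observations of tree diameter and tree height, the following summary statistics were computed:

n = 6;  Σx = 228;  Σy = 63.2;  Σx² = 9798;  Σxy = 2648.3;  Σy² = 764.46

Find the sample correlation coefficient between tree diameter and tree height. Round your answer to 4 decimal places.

0.7372

Sxx = Σx² − (Σx)²/n = 9798 − 8664 = 1134
Sxy = Σxy − (Σx)(Σy)/n = 2648.3 − 2401.6 = 246.7
Syy = Σy² − (Σy)²/n = 764.46 − 665.706667 = 98.753333
r = Sxy/√(Sxx·Syy) = 246.7/√(111986.28) = 246.7/334.643512 = 0.737202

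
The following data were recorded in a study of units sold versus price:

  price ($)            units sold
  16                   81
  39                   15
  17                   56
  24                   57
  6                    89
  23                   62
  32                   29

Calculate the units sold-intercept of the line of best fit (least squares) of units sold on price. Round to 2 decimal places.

107.26

n = 7, Σx = 157, Σy = 389, Σxy = 7089, Σx² = 4231
Sxx = Σx² − (Σx)²/n = 4231 − 3521.285714 = 709.714286
Sxy = Σxy − (Σx)(Σy)/n = 7089 − 8724.714286 = -1635.714286
b = Sxy/Sxx = -1635.714286/709.714286 = -2.304750
a = ȳ − b·x̄ = 55.571429 − (-2.304750)·22.428571 = 107.263688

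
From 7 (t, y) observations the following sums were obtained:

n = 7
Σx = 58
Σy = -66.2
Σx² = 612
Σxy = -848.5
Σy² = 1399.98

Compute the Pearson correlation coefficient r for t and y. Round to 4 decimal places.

Sxx = Σx² − (Σx)²/n = 612 − 480.571429 = 131.428571
Sxy = Σxy − (Σx)(Σy)/n = -848.5 − (-548.514286) = -299.985714
Syy = Σy² − (Σy)²/n = 1399.98 − 626.062857 = 773.917143
r = Sxy/√(Sxx·Syy) = -299.985714/√(101714.824490) = -299.985714/318.927616 = -0.940608

-0.9406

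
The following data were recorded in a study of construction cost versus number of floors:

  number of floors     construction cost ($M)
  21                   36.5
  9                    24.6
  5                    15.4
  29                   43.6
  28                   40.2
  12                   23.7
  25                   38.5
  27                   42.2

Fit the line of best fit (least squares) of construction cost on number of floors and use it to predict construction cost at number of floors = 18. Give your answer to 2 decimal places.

n = 8, Σx = 156, Σy = 264.7, Σxy = 5841.2, Σx² = 3670
Sxx = Σx² − (Σx)²/n = 3670 − 3042 = 628
Sxy = Σxy − (Σx)(Σy)/n = 5841.2 − 5161.65 = 679.55
b = Sxy/Sxx = 679.55/628 = 1.082086
a = ȳ − b·x̄ = 33.0875 − 1.082086·19.5 = 11.986823
ŷ(18) = a + b·18 = 11.986823 + 1.082086·18 = 31.464371

31.46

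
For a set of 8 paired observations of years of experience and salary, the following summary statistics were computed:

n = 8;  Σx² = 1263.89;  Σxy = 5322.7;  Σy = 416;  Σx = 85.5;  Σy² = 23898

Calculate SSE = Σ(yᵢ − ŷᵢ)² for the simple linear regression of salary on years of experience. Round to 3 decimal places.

Sxx = Σx² − (Σx)²/n = 1263.89 − 913.78125 = 350.10875
Sxy = Σxy − (Σx)(Σy)/n = 5322.7 − 4446 = 876.7
Syy = Σy² − (Σy)²/n = 23898 − 21632 = 2266
b = Sxy/Sxx = 876.7/350.10875 = 2.504079
SSE = Syy − b·Sxy = 2266 − 2.504079·876.7 = 70.673862

70.674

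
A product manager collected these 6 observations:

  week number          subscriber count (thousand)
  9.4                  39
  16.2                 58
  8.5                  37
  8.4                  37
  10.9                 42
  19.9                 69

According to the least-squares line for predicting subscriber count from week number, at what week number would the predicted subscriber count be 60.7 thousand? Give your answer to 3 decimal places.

17.093

n = 6, Σx = 73.3, Σy = 282, Σxy = 3762.4, Σx² = 1008.43
Sxx = Σx² − (Σx)²/n = 1008.43 − 895.481667 = 112.948333
Sxy = Σxy − (Σx)(Σy)/n = 3762.4 − 3445.1 = 317.3
b = Sxy/Sxx = 317.3/112.948333 = 2.809249
a = ȳ − b·x̄ = 47 − 2.809249·12.216667 = 12.680341
Set a + b·x = 60.7: x = (60.7 − 12.680341) / 2.809249 = 17.093415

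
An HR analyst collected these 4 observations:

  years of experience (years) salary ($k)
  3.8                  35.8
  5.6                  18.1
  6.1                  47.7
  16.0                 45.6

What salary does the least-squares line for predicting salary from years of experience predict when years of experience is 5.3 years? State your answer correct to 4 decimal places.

34.0035

n = 4, Σx = 31.5, Σy = 147.2, Σxy = 1257.97, Σx² = 339.01
Sxx = Σx² − (Σx)²/n = 339.01 − 248.0625 = 90.9475
Sxy = Σxy − (Σx)(Σy)/n = 1257.97 − 1159.2 = 98.77
b = Sxy/Sxx = 98.77/90.9475 = 1.086011
a = ȳ − b·x̄ = 36.8 − 1.086011·7.875 = 28.247662
ŷ(5.3) = a + b·5.3 = 28.247662 + 1.086011·5.3 = 34.003521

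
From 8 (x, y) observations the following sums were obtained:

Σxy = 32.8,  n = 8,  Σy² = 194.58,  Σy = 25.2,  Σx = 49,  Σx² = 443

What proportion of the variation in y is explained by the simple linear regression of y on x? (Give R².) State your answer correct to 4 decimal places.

Sxx = Σx² − (Σx)²/n = 443 − 300.125 = 142.875
Sxy = Σxy − (Σx)(Σy)/n = 32.8 − 154.35 = -121.55
Syy = Σy² − (Σy)²/n = 194.58 − 79.38 = 115.2
R² = Sxy²/(Sxx·Syy) = (-121.55)²/(142.875·115.2) = 0.897638

0.8976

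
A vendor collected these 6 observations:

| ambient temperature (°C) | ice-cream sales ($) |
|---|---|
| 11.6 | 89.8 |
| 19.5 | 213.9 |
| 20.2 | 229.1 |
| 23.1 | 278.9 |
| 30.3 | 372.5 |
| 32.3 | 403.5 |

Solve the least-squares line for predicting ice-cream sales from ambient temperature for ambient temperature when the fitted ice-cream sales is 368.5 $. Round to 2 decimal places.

29.75

n = 6, Σx = 137, Σy = 1587.7, Σxy = 40602.94, Σx² = 3417.84
Sxx = Σx² − (Σx)²/n = 3417.84 − 3128.166667 = 289.673333
Sxy = Σxy − (Σx)(Σy)/n = 40602.94 − 36252.483333 = 4350.456667
b = Sxy/Sxx = 4350.456667/289.673333 = 15.018492
a = ȳ − b·x̄ = 264.616667 − 15.018492·22.833333 = -78.305569
Set a + b·x = 368.5: x = (368.5 − (-78.305569)) / 15.018492 = 29.750362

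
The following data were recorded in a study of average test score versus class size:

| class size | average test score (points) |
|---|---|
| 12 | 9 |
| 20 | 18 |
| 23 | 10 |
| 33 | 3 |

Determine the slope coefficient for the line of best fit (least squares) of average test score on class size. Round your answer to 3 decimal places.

n = 4, Σx = 88, Σy = 40, Σxy = 797, Σx² = 2162
Sxx = Σx² − (Σx)²/n = 2162 − 1936 = 226
Sxy = Σxy − (Σx)(Σy)/n = 797 − 880 = -83
b = Sxy/Sxx = -83/226 = -0.367257

-0.367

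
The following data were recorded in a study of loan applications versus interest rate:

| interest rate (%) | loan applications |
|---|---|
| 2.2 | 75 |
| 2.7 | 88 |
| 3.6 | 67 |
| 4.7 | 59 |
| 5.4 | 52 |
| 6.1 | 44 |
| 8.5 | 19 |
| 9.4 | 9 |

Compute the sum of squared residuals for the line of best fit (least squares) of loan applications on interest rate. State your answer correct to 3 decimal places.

172.897

n = 8, Σx = 42.6, Σy = 413, Σxy = 1716.4, Σx² = 274.16, Σy² = 26421
Sxx = Σx² − (Σx)²/n = 274.16 − 226.845 = 47.315
Sxy = Σxy − (Σx)(Σy)/n = 1716.4 − 2199.225 = -482.825
Syy = Σy² − (Σy)²/n = 26421 − 21321.125 = 5099.875
b = Sxy/Sxx = -482.825/47.315 = -10.204481
SSE = Syy − b·Sxy = 5099.875 − (-10.204481)·(-482.825) = 172.896650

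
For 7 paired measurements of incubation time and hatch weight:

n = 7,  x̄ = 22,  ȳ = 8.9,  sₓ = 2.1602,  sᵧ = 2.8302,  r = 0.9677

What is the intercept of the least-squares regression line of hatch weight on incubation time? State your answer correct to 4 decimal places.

-18.9924

b = r · sᵧ/sₓ = 0.9677 · 2.8302/2.1602 = 1.267838
a = ȳ − b·x̄ = 8.9 − 1.267838·22 = -18.992445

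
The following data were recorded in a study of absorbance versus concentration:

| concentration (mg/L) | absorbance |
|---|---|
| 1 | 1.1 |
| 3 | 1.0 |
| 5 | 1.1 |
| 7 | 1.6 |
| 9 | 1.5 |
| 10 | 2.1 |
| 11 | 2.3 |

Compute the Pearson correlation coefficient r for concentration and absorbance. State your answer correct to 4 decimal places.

n = 7, Σx = 46, Σy = 10.7, Σxy = 80.6, Σx² = 386, Σy² = 17.93
Sxx = Σx² − (Σx)²/n = 386 − 302.285714 = 83.714286
Sxy = Σxy − (Σx)(Σy)/n = 80.6 − 70.314286 = 10.285714
Syy = Σy² − (Σy)²/n = 17.93 − 16.355714 = 1.574286
r = Sxy/√(Sxx·Syy) = 10.285714/√(131.790204) = 10.285714/11.479991 = 0.895969

0.8960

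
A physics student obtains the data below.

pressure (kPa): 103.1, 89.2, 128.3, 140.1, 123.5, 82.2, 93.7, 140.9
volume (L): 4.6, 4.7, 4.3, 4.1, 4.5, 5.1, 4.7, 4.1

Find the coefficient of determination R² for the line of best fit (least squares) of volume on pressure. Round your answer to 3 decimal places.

0.908

n = 8, Σx = 901, Σy = 36.1, Σxy = 4012.65, Σx² = 105316.74, Σy² = 163.71
Sxx = Σx² − (Σx)²/n = 105316.74 − 101475.125 = 3841.615
Sxy = Σxy − (Σx)(Σy)/n = 4012.65 − 4065.7625 = -53.1125
Syy = Σy² − (Σy)²/n = 163.71 − 162.90125 = 0.80875
R² = Sxy²/(Sxx·Syy) = (-53.1125)²/(3841.615·0.80875) = 0.907957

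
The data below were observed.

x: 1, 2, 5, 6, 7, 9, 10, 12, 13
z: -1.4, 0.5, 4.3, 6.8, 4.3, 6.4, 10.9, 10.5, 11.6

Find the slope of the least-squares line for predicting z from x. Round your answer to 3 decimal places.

1.047

n = 9, Σx = 65, Σy = 53.9, Σxy = 535.4, Σx² = 609
Sxx = Σx² − (Σx)²/n = 609 − 469.444444 = 139.555556
Sxy = Σxy − (Σx)(Σy)/n = 535.4 − 389.277778 = 146.122222
b = Sxy/Sxx = 146.122222/139.555556 = 1.047054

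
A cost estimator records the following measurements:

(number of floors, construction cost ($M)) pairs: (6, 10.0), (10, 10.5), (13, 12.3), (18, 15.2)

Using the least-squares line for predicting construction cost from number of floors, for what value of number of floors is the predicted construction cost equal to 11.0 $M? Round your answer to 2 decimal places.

n = 4, Σx = 47, Σy = 48, Σxy = 598.5, Σx² = 629
Sxx = Σx² − (Σx)²/n = 629 − 552.25 = 76.75
Sxy = Σxy − (Σx)(Σy)/n = 598.5 − 564 = 34.5
b = Sxy/Sxx = 34.5/76.75 = 0.449511
a = ȳ − b·x̄ = 12 − 0.449511·11.75 = 6.718241
Set a + b·x = 11.0: x = (11.0 − 6.718241) / 0.449511 = 9.525362

9.53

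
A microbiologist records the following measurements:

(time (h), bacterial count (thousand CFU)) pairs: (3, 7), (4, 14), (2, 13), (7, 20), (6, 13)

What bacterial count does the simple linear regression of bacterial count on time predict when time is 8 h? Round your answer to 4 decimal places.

n = 5, Σx = 22, Σy = 67, Σxy = 321, Σx² = 114
Sxx = Σx² − (Σx)²/n = 114 − 96.8 = 17.2
Sxy = Σxy − (Σx)(Σy)/n = 321 − 294.8 = 26.2
b = Sxy/Sxx = 26.2/17.2 = 1.523256
a = ȳ − b·x̄ = 13.4 − 1.523256·4.4 = 6.697674
ŷ(8) = a + b·8 = 6.697674 + 1.523256·8 = 18.883721

18.8837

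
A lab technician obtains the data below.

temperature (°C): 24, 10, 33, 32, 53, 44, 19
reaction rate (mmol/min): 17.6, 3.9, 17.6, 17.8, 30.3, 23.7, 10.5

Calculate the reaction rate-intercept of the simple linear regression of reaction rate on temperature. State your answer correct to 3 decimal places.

-0.049

n = 7, Σx = 215, Σy = 121.4, Σxy = 4460, Σx² = 7895
Sxx = Σx² − (Σx)²/n = 7895 − 6603.571429 = 1291.428571
Sxy = Σxy − (Σx)(Σy)/n = 4460 − 3728.714286 = 731.285714
b = Sxy/Sxx = 731.285714/1291.428571 = 0.566261
a = ȳ − b·x̄ = 17.342857 − 0.566261·30.714286 = -0.049447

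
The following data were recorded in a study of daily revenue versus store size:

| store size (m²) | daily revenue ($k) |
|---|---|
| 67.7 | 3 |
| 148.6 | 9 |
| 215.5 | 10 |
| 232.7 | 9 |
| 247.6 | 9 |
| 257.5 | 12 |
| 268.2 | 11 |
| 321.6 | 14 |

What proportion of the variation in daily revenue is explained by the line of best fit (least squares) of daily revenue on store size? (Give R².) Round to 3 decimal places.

n = 8, Σx = 1759.4, Σy = 77, Σxy = 18560.8, Σx² = 430224.6, Σy² = 813
Sxx = Σx² − (Σx)²/n = 430224.6 − 386936.045 = 43288.555
Sxy = Σxy − (Σx)(Σy)/n = 18560.8 − 16934.225 = 1626.575
Syy = Σy² − (Σy)²/n = 813 − 741.125 = 71.875
R² = Sxy²/(Sxx·Syy) = (1626.575)²/(43288.555·71.875) = 0.850349

0.850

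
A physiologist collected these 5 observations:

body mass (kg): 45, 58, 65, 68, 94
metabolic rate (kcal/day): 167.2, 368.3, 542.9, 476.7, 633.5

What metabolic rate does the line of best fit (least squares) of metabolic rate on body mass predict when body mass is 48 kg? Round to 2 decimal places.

n = 5, Σx = 330, Σy = 2188.6, Σxy = 156138.5, Σx² = 23074
Sxx = Σx² − (Σx)²/n = 23074 − 21780 = 1294
Sxy = Σxy − (Σx)(Σy)/n = 156138.5 − 144447.6 = 11690.9
b = Sxy/Sxx = 11690.9/1294 = 9.034699
a = ȳ − b·x̄ = 437.72 − 9.034699·66 = -158.570108
ŷ(48) = a + b·48 = -158.570108 + 9.034699·48 = 275.095425

275.10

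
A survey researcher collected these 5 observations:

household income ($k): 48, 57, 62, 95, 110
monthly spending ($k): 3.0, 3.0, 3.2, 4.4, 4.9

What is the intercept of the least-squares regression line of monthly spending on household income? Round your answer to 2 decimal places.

n = 5, Σx = 372, Σy = 18.5, Σxy = 1470.4, Σx² = 30522
Sxx = Σx² − (Σx)²/n = 30522 − 27676.8 = 2845.2
Sxy = Σxy − (Σx)(Σy)/n = 1470.4 − 1376.4 = 94
b = Sxy/Sxx = 94/2845.2 = 0.033038
a = ȳ − b·x̄ = 3.7 − 0.033038·74.4 = 1.241965

1.24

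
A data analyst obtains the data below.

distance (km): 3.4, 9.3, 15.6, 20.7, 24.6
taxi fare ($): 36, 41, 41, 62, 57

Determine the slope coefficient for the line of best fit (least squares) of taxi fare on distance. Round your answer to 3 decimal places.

n = 5, Σx = 73.6, Σy = 237, Σxy = 3828.9, Σx² = 1375.06
Sxx = Σx² − (Σx)²/n = 1375.06 − 1083.392 = 291.668
Sxy = Σxy − (Σx)(Σy)/n = 3828.9 − 3488.64 = 340.26
b = Sxy/Sxx = 340.26/291.668 = 1.166600

1.167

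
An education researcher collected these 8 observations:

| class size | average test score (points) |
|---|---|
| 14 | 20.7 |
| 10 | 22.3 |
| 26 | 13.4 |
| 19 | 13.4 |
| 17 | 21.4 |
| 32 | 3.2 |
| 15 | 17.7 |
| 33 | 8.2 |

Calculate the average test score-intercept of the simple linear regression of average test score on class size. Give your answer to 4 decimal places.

30.2579

n = 8, Σx = 166, Σy = 120.3, Σxy = 2118.1, Σx² = 3960
Sxx = Σx² − (Σx)²/n = 3960 − 3444.5 = 515.5
Sxy = Σxy − (Σx)(Σy)/n = 2118.1 − 2496.225 = -378.125
b = Sxy/Sxx = -378.125/515.5 = -0.733511
a = ȳ − b·x̄ = 15.0375 − (-0.733511)·20.75 = 30.257856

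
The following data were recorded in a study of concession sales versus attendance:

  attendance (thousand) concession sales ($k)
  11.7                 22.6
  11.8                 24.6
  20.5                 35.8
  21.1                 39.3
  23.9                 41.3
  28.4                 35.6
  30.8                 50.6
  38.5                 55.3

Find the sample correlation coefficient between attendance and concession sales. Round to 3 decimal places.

0.936

n = 8, Σx = 186.7, Σy = 305.1, Σxy = 7803.47, Σx² = 4950.25, Σy² = 12533.55
Sxx = Σx² − (Σx)²/n = 4950.25 − 4357.11125 = 593.13875
Sxy = Σxy − (Σx)(Σy)/n = 7803.47 − 7120.27125 = 683.19875
Syy = Σy² − (Σy)²/n = 12533.55 − 11635.75125 = 897.79875
r = Sxy/√(Sxx·Syy) = 683.19875/√(532519.228327) = 683.19875/729.739151 = 0.936223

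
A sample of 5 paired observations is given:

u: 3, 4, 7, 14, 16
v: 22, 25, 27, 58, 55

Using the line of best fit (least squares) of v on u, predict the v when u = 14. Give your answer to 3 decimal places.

n = 5, Σx = 44, Σy = 187, Σxy = 2047, Σx² = 526
Sxx = Σx² − (Σx)²/n = 526 − 387.2 = 138.8
Sxy = Σxy − (Σx)(Σy)/n = 2047 − 1645.6 = 401.4
b = Sxy/Sxx = 401.4/138.8 = 2.891931
a = ȳ − b·x̄ = 37.4 − 2.891931·8.8 = 11.951009
ŷ(14) = a + b·14 = 11.951009 + 2.891931·14 = 52.438040

52.438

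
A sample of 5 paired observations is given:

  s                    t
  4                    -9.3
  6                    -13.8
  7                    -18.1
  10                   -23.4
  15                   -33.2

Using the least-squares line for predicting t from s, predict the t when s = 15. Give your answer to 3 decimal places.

-33.732

n = 5, Σx = 42, Σy = -97.8, Σxy = -978.7, Σx² = 426
Sxx = Σx² − (Σx)²/n = 426 − 352.8 = 73.2
Sxy = Σxy − (Σx)(Σy)/n = -978.7 − (-821.52) = -157.18
b = Sxy/Sxx = -157.18/73.2 = -2.147268
a = ȳ − b·x̄ = -19.56 − (-2.147268)·8.4 = -1.522951
ŷ(15) = a + b·15 = -1.522951 + (-2.147268)·15 = -33.731967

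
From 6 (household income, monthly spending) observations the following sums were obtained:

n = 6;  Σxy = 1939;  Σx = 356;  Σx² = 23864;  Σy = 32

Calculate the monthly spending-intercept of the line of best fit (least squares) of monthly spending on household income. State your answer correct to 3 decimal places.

4.460

Sxx = Σx² − (Σx)²/n = 23864 − 21122.666667 = 2741.333333
Sxy = Σxy − (Σx)(Σy)/n = 1939 − 1898.666667 = 40.333333
b = Sxy/Sxx = 40.333333/2741.333333 = 0.014713
a = ȳ − b·x̄ = 5.333333 − 0.014713·59.333333 = 4.460360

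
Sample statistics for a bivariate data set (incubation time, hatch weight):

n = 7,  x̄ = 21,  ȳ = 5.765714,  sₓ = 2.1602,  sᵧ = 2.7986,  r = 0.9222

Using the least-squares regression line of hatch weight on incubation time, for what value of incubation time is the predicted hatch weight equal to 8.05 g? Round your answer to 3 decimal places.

22.912

b = r · sᵧ/sₓ = 0.9222 · 2.7986/2.1602 = 1.194736
a = ȳ − b·x̄ = 5.765714 − 1.194736·21 = -19.323744
Set a + b·x = 8.05: x = (8.05 − (-19.323744)) / 1.194736 = 22.911959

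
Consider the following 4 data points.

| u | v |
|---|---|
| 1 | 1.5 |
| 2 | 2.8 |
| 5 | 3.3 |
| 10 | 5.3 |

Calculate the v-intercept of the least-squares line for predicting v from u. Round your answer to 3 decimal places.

1.521

n = 4, Σx = 18, Σy = 12.9, Σxy = 76.6, Σx² = 130
Sxx = Σx² − (Σx)²/n = 130 − 81 = 49
Sxy = Σxy − (Σx)(Σy)/n = 76.6 − 58.05 = 18.55
b = Sxy/Sxx = 18.55/49 = 0.378571
a = ȳ − b·x̄ = 3.225 − 0.378571·4.5 = 1.521429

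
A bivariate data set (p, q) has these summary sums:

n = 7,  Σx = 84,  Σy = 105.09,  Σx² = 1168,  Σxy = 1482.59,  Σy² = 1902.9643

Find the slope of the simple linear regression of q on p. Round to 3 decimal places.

Sxx = Σx² − (Σx)²/n = 1168 − 1008 = 160
Sxy = Σxy − (Σx)(Σy)/n = 1482.59 − 1261.08 = 221.51
b = Sxy/Sxx = 221.51/160 = 1.384437

1.384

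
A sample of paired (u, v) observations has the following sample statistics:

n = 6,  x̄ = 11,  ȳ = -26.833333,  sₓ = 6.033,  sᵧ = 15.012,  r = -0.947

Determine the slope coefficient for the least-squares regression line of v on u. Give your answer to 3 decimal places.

-2.356

b = r · sᵧ/sₓ = -0.947 · 15.012/6.033 = -2.356434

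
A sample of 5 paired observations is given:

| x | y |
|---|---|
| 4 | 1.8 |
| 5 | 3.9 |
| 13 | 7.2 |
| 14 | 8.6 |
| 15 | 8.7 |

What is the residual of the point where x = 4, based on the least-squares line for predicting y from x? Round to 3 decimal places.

-0.706

n = 5, Σx = 51, Σy = 30.2, Σxy = 371.2, Σx² = 631
Sxx = Σx² − (Σx)²/n = 631 − 520.2 = 110.8
Sxy = Σxy − (Σx)(Σy)/n = 371.2 − 308.04 = 63.16
b = Sxy/Sxx = 63.16/110.8 = 0.570036
a = ȳ − b·x̄ = 6.04 − 0.570036·10.2 = 0.225632
ŷ(4) = 0.225632 + 0.570036·4 = 2.505776
residual = y − ŷ = 1.8 − 2.505776 = -0.705776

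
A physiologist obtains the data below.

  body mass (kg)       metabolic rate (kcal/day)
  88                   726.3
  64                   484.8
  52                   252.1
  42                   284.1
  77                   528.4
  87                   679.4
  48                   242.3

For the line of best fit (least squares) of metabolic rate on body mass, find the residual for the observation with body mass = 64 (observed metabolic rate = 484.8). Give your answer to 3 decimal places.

n = 7, Σx = 458, Σy = 3197.4, Σxy = 231408, Σx² = 32110
Sxx = Σx² − (Σx)²/n = 32110 − 29966.285714 = 2143.714286
Sxy = Σxy − (Σx)(Σy)/n = 231408 − 209201.314286 = 22206.685714
b = Sxy/Sxx = 22206.685714/2143.714286 = 10.358976
a = ȳ − b·x̄ = 456.771429 − 10.358976·65.428571 = -221.001599
ŷ(64) = -221.001599 + 10.358976·64 = 441.972891
residual = y − ŷ = 484.8 − 441.972891 = 42.827109

42.827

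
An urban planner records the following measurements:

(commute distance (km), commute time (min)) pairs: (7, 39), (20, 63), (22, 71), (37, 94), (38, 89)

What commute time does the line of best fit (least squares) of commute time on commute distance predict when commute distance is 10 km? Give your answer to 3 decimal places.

46.352

n = 5, Σx = 124, Σy = 356, Σxy = 9955, Σx² = 3746
Sxx = Σx² − (Σx)²/n = 3746 − 3075.2 = 670.8
Sxy = Σxy − (Σx)(Σy)/n = 9955 − 8828.8 = 1126.2
b = Sxy/Sxx = 1126.2/670.8 = 1.678891
a = ȳ − b·x̄ = 71.2 − 1.678891·24.8 = 29.563506
ŷ(10) = a + b·10 = 29.563506 + 1.678891·10 = 46.352415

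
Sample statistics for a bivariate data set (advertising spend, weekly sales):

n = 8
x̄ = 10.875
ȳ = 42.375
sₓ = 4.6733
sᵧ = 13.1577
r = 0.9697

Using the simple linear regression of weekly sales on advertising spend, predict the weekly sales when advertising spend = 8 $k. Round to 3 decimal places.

b = r · sᵧ/sₓ = 0.9697 · 13.1577/4.6733 = 2.730195
a = ȳ − b·x̄ = 42.375 − 2.730195·10.875 = 12.684126
ŷ(8) = a + b·8 = 12.684126 + 2.730195·8 = 34.525689

34.526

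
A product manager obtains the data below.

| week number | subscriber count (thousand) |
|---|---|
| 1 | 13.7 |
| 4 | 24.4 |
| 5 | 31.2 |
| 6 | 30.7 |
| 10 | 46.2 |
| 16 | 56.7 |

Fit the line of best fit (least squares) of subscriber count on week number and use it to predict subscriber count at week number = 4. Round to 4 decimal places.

n = 6, Σx = 42, Σy = 202.9, Σxy = 1820.7, Σx² = 434
Sxx = Σx² − (Σx)²/n = 434 − 294 = 140
Sxy = Σxy − (Σx)(Σy)/n = 1820.7 − 1420.3 = 400.4
b = Sxy/Sxx = 400.4/140 = 2.86
a = ȳ − b·x̄ = 33.816667 − 2.86·7 = 13.796667
ŷ(4) = a + b·4 = 13.796667 + 2.86·4 = 25.236667

25.2367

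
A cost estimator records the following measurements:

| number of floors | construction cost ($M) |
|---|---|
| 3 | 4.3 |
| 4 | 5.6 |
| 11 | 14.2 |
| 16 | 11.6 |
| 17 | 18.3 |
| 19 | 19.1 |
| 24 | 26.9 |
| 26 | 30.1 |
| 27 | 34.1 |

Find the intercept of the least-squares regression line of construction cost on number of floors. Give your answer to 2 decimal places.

n = 9, Σx = 147, Σy = 164.2, Σxy = 3400, Σx² = 3033
Sxx = Σx² − (Σx)²/n = 3033 − 2401 = 632
Sxy = Σxy − (Σx)(Σy)/n = 3400 − 2681.933333 = 718.066667
b = Sxy/Sxx = 718.066667/632 = 1.136181
a = ȳ − b·x̄ = 18.244444 − 1.136181·16.333333 = -0.313186

-0.31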